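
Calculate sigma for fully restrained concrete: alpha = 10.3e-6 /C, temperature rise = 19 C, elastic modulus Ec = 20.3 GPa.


sigma = alpha * dT * Ec
= 10.3e-6 * 19 * 20.3 * 1000
= 3.973 MPa

3.973


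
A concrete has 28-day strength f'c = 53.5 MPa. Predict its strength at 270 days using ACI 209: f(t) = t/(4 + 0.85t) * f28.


f(270) = 270 / (4 + 0.85 * 270) * 53.5
= 270 / 233.5 * 53.5
= 61.86 MPa

61.86


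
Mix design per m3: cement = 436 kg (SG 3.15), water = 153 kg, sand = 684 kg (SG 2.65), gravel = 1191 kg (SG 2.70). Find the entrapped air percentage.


Vol cement = 436 / (3.15 * 1000) = 0.138413 m3
Vol water = 153 / 1000 = 0.153 m3
Vol sand = 684 / (2.65 * 1000) = 0.258113 m3
Vol gravel = 1191 / (2.70 * 1000) = 0.441111 m3
Total solid + water volume = 0.990637 m3
Air = (1 - 0.990637) * 100 = 0.94%

0.94


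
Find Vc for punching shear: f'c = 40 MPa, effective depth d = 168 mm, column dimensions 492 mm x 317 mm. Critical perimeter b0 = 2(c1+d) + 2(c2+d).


b0 = 2*(492 + 168) + 2*(317 + 168) = 2290 mm
Vc = 0.33 * sqrt(40) * 2290 * 168 / 1000
= 802.95 kN

802.95


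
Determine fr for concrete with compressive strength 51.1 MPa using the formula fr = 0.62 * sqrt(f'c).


fr = 0.62 * sqrt(51.1)
= 4.432 MPa

4.432


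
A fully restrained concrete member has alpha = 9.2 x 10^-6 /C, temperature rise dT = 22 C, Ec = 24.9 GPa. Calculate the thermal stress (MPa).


sigma = alpha * dT * Ec
= 9.2e-6 * 22 * 24.9 * 1000
= 5.04 MPa

5.04


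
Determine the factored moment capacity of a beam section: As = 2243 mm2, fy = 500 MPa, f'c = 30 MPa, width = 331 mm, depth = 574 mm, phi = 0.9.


a = As * fy / (0.85 * f'c * b)
= 2243 * 500 / (0.85 * 30 * 331)
= 132.8713 mm
Mn = As * fy * (d - a/2) / 10^6
= 569.2334 kN-m
phi*Mn = 0.9 * 569.2334 = 512.31 kN-m

512.31


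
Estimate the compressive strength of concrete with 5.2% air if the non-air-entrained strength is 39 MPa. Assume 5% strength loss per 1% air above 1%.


Strength loss = (5.2 - 1) * 5 = 21.0%
f'c = 39 * (1 - 21.0/100)
= 30.81 MPa

30.81


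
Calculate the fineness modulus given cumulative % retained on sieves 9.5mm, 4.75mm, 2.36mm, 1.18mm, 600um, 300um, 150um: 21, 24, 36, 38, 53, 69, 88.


FM = sum(cumulative % retained) / 100
= 329 / 100
= 3.29

3.29


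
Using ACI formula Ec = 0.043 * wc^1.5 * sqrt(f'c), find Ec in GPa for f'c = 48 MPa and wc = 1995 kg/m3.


Ec = 0.043 * 1995^1.5 * sqrt(48) / 1000
= 26.55 GPa

26.55


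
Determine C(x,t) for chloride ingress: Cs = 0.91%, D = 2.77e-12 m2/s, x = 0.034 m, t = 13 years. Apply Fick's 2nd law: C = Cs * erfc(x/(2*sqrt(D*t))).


t_seconds = 13 * 365.25 * 24 * 3600 = 410248800.0 s
arg = 0.034 / (2 * sqrt(2.77e-12 * 410248800.0))
= 0.5043
erfc(0.5043) = 0.4757
C = 0.91 * 0.4757 = 0.4329%

0.4329


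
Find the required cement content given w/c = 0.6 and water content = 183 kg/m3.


Cement = water / (w/c)
= 183 / 0.6
= 305.0 kg/m3

305.0


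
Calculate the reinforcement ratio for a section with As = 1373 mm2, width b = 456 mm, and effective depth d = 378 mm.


rho = As / (b * d)
= 1373 / (456 * 378)
= 0.008

0.008


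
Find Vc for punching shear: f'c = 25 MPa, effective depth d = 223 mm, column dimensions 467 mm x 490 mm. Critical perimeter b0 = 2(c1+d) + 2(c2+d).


b0 = 2*(467 + 223) + 2*(490 + 223) = 2806 mm
Vc = 0.33 * sqrt(25) * 2806 * 223 / 1000
= 1032.47 kN

1032.47


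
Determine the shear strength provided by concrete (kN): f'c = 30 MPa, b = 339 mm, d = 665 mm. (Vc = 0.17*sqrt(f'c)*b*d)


Vc = 0.17 * sqrt(30) * 339 * 665 / 1000
= 209.91 kN

209.91


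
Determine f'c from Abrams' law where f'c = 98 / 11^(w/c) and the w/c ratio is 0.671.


f'c = 98 / 11^0.671
= 98 / 4.998
= 19.61 MPa

19.61


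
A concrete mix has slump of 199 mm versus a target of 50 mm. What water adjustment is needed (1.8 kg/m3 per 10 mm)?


Difference = 50 - 199 = -149 mm
Water adjustment = -149 * 1.8 / 10 = -26.8 kg/m3

-26.8


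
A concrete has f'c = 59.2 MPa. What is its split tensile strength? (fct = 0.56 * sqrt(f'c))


fct = 0.56 * sqrt(59.2)
= 0.56 * 7.694
= 4.309 MPa

4.309


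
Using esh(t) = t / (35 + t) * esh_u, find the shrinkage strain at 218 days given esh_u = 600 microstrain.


esh(218) = 218 / (35 + 218) * 600
= 218 / 253 * 600
= 517.0 microstrain

517.0


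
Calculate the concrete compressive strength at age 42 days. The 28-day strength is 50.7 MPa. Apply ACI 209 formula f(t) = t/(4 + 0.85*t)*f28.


f(42) = 42 / (4 + 0.85 * 42) * 50.7
= 42 / 39.7 * 50.7
= 53.64 MPa

53.64


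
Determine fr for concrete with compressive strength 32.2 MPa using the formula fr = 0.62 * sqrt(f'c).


fr = 0.62 * sqrt(32.2)
= 3.518 MPa

3.518


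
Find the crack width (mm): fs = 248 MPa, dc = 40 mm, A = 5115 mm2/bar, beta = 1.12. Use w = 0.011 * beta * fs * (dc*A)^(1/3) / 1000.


w = 0.011 * beta * fs * (dc * A)^(1/3) / 1000
= 0.011 * 1.12 * 248 * (40 * 5115)^(1/3) / 1000
= 0.18 mm

0.18


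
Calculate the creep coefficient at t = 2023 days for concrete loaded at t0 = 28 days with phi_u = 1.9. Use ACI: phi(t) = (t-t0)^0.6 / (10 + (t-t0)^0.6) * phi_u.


dt = 2023 - 28 = 1995
phi = 1995^0.6 / (10 + 1995^0.6) * 1.9
= 1.72

1.72


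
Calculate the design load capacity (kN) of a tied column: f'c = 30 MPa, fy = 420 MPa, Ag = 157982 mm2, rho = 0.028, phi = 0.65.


Ast = rho * Ag = 0.028 * 157982 = 4423.496 mm2
phi*Pn = 0.65 * 0.80 * (0.85 * 30 * (157982 - 4423.496) + 420 * 4423.496) / 1000
= 3002.28 kN

3002.28


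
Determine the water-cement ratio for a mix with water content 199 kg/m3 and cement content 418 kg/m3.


w/c = water / cement
w/c = 199 / 418 = 0.476

0.476


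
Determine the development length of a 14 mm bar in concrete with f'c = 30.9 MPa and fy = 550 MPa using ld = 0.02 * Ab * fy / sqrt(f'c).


Ab = pi * 14^2 / 4 = 153.938 mm2
ld = 0.02 * 153.938 * 550 / sqrt(30.9)
= 304.6 mm

304.6


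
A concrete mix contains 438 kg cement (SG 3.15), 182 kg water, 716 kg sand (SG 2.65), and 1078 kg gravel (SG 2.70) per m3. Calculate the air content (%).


Vol cement = 438 / (3.15 * 1000) = 0.139048 m3
Vol water = 182 / 1000 = 0.182 m3
Vol sand = 716 / (2.65 * 1000) = 0.270189 m3
Vol gravel = 1078 / (2.70 * 1000) = 0.399259 m3
Total solid + water volume = 0.990496 m3
Air = (1 - 0.990496) * 100 = 0.95%

0.95


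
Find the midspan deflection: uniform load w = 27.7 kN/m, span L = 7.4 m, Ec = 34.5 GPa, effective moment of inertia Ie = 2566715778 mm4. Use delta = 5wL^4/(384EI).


Convert: L = 7.4 m = 7400 mm, Ec = 34.5 GPa = 34500 MPa
delta = 5 * 27.7 * 7400^4 / (384 * 34500 * 2566715778)
= 12.21 mm

12.21


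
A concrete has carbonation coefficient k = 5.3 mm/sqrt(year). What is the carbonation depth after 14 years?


depth = k * sqrt(t)
= 5.3 * sqrt(14)
= 19.83 mm

19.83


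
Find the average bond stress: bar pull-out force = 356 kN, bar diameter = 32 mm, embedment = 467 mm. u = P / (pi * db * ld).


u = P / (pi * db * ld)
= 356 * 1000 / (pi * 32 * 467)
= 7.583 MPa

7.583


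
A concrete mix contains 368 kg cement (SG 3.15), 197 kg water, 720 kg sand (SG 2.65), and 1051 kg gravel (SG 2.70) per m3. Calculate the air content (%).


Vol cement = 368 / (3.15 * 1000) = 0.116825 m3
Vol water = 197 / 1000 = 0.197 m3
Vol sand = 720 / (2.65 * 1000) = 0.271698 m3
Vol gravel = 1051 / (2.70 * 1000) = 0.389259 m3
Total solid + water volume = 0.974783 m3
Air = (1 - 0.974783) * 100 = 2.52%

2.52


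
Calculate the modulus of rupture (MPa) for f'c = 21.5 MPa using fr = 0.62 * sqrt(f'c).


fr = 0.62 * sqrt(21.5)
= 2.875 MPa

2.875


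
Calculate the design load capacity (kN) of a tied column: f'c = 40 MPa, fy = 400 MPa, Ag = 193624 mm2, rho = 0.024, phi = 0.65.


Ast = rho * Ag = 0.024 * 193624 = 4646.976 mm2
phi*Pn = 0.65 * 0.80 * (0.85 * 40 * (193624 - 4646.976) + 400 * 4646.976) / 1000
= 4307.68 kN

4307.68


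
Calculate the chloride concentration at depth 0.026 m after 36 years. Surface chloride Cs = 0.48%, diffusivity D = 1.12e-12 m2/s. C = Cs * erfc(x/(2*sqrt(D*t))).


t_seconds = 36 * 365.25 * 24 * 3600 = 1136073600.0 s
arg = 0.026 / (2 * sqrt(1.12e-12 * 1136073600.0))
= 0.3644
erfc(0.3644) = 0.6063
C = 0.48 * 0.6063 = 0.291%

0.291


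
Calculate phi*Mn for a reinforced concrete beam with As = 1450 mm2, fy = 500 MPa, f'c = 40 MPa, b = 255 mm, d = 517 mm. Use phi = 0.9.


a = As * fy / (0.85 * f'c * b)
= 1450 * 500 / (0.85 * 40 * 255)
= 83.6217 mm
Mn = As * fy * (d - a/2) / 10^6
= 344.5121 kN-m
phi*Mn = 0.9 * 344.5121 = 310.06 kN-m

310.06


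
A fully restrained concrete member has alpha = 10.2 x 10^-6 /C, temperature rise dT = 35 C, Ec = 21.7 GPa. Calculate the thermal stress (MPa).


sigma = alpha * dT * Ec
= 10.2e-6 * 35 * 21.7 * 1000
= 7.747 MPa

7.747


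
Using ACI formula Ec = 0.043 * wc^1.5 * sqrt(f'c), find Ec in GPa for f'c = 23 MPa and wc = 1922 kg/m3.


Ec = 0.043 * 1922^1.5 * sqrt(23) / 1000
= 17.38 GPa

17.38


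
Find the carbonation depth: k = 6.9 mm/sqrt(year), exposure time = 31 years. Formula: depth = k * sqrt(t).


depth = k * sqrt(t)
= 6.9 * sqrt(31)
= 38.42 mm

38.42


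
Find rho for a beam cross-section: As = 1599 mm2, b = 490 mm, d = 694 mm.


rho = As / (b * d)
= 1599 / (490 * 694)
= 0.0047

0.0047


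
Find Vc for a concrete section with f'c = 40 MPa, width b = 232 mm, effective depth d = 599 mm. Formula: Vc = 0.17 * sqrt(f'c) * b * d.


Vc = 0.17 * sqrt(40) * 232 * 599 / 1000
= 149.41 kN

149.41


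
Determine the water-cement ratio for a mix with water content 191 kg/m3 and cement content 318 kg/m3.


w/c = water / cement
w/c = 191 / 318 = 0.601

0.601


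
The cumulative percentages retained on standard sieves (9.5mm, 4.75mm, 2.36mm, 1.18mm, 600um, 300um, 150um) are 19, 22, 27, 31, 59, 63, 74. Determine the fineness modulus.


FM = sum(cumulative % retained) / 100
= 295 / 100
= 2.95

2.95


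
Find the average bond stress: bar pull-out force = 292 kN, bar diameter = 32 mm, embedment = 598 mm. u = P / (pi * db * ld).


u = P / (pi * db * ld)
= 292 * 1000 / (pi * 32 * 598)
= 4.857 MPa

4.857


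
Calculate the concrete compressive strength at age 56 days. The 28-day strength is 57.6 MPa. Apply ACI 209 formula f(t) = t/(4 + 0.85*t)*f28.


f(56) = 56 / (4 + 0.85 * 56) * 57.6
= 56 / 51.6 * 57.6
= 62.51 MPa

62.51


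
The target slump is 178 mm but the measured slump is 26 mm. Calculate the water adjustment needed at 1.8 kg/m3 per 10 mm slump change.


Difference = 178 - 26 = 152 mm
Water adjustment = 152 * 1.8 / 10 = 27.4 kg/m3

27.4


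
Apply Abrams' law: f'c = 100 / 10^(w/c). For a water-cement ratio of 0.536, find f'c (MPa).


f'c = 100 / 10^0.536
= 100 / 3.436
= 29.11 MPa

29.11


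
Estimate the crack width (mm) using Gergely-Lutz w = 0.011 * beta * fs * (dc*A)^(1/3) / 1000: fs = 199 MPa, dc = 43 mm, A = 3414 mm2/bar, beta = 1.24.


w = 0.011 * beta * fs * (dc * A)^(1/3) / 1000
= 0.011 * 1.24 * 199 * (43 * 3414)^(1/3) / 1000
= 0.143 mm

0.143


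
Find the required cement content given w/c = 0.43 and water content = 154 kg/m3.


Cement = water / (w/c)
= 154 / 0.43
= 358.1 kg/m3

358.1


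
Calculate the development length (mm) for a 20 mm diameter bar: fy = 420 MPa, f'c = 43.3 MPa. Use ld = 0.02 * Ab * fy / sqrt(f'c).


Ab = pi * 20^2 / 4 = 314.159 mm2
ld = 0.02 * 314.159 * 420 / sqrt(43.3)
= 401.0 mm

401.0


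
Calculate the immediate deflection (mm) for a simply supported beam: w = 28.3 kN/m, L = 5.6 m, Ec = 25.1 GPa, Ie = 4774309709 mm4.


Convert: L = 5.6 m = 5600 mm, Ec = 25.1 GPa = 25100 MPa
delta = 5 * 28.3 * 5600^4 / (384 * 25100 * 4774309709)
= 3.02 mm

3.02


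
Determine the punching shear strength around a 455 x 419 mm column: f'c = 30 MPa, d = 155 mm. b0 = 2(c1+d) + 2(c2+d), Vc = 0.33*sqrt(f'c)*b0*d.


b0 = 2*(455 + 155) + 2*(419 + 155) = 2368 mm
Vc = 0.33 * sqrt(30) * 2368 * 155 / 1000
= 663.42 kN

663.42


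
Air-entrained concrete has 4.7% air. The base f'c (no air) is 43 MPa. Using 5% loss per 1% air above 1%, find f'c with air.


Strength loss = (4.7 - 1) * 5 = 18.5%
f'c = 43 * (1 - 18.5/100)
= 35.04 MPa

35.04


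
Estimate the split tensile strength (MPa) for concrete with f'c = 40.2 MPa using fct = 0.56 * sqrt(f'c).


fct = 0.56 * sqrt(40.2)
= 0.56 * 6.34
= 3.551 MPa

3.551


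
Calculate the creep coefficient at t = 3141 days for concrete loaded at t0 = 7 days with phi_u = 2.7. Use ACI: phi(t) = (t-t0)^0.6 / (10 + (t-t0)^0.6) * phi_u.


dt = 3141 - 7 = 3134
phi = 3134^0.6 / (10 + 3134^0.6) * 2.7
= 2.5

2.5


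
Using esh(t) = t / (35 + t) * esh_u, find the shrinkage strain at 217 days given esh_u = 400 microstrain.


esh(217) = 217 / (35 + 217) * 400
= 217 / 252 * 400
= 344.4 microstrain

344.4


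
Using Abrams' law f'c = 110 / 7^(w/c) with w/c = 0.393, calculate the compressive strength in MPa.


f'c = 110 / 7^0.393
= 110 / 2.148
= 51.2 MPa

51.2


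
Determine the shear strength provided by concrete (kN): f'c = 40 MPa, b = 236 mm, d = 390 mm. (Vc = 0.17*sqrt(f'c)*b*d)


Vc = 0.17 * sqrt(40) * 236 * 390 / 1000
= 98.96 kN

98.96


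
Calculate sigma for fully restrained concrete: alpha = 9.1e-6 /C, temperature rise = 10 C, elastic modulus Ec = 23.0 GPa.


sigma = alpha * dT * Ec
= 9.1e-6 * 10 * 23.0 * 1000
= 2.093 MPa

2.093


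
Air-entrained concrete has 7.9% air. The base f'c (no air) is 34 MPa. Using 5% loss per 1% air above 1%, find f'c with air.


Strength loss = (7.9 - 1) * 5 = 34.5%
f'c = 34 * (1 - 34.5/100)
= 22.27 MPa

22.27


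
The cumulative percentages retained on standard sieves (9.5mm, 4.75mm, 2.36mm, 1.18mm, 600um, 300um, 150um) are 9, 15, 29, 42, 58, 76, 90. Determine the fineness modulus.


FM = sum(cumulative % retained) / 100
= 319 / 100
= 3.19

3.19


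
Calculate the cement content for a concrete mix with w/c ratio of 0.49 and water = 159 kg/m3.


Cement = water / (w/c)
= 159 / 0.49
= 324.5 kg/m3

324.5


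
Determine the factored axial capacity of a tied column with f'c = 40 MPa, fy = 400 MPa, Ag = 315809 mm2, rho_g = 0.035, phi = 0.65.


Ast = rho * Ag = 0.035 * 315809 = 11053.315 mm2
phi*Pn = 0.65 * 0.80 * (0.85 * 40 * (315809 - 11053.315) + 400 * 11053.315) / 1000
= 7687.17 kN

7687.17


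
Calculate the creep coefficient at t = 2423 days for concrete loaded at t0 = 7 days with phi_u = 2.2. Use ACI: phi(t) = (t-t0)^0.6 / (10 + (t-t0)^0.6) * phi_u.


dt = 2423 - 7 = 2416
phi = 2416^0.6 / (10 + 2416^0.6) * 2.2
= 2.012

2.012


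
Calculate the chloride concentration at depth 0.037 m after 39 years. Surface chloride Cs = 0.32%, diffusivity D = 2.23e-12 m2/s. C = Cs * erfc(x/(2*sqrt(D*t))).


t_seconds = 39 * 365.25 * 24 * 3600 = 1230746400.0 s
arg = 0.037 / (2 * sqrt(2.23e-12 * 1230746400.0))
= 0.3531
erfc(0.3531) = 0.6175
C = 0.32 * 0.6175 = 0.1976%

0.1976


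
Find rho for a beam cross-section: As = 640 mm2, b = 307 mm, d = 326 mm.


rho = As / (b * d)
= 640 / (307 * 326)
= 0.0064

0.0064


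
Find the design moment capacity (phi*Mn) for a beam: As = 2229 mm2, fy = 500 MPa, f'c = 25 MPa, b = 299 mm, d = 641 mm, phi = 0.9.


a = As * fy / (0.85 * f'c * b)
= 2229 * 500 / (0.85 * 25 * 299)
= 175.4082 mm
Mn = As * fy * (d - a/2) / 10^6
= 616.6483 kN-m
phi*Mn = 0.9 * 616.6483 = 554.98 kN-m

554.98


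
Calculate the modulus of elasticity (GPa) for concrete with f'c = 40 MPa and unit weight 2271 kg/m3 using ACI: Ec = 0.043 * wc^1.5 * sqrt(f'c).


Ec = 0.043 * 2271^1.5 * sqrt(40) / 1000
= 29.43 GPa

29.43


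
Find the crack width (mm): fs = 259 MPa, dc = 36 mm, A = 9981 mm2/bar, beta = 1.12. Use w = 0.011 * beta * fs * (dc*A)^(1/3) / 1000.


w = 0.011 * beta * fs * (dc * A)^(1/3) / 1000
= 0.011 * 1.12 * 259 * (36 * 9981)^(1/3) / 1000
= 0.227 mm

0.227


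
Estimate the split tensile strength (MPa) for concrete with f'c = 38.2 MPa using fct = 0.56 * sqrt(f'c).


fct = 0.56 * sqrt(38.2)
= 0.56 * 6.181
= 3.461 MPa

3.461


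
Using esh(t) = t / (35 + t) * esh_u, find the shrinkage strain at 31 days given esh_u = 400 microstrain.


esh(31) = 31 / (35 + 31) * 400
= 31 / 66 * 400
= 187.9 microstrain

187.9


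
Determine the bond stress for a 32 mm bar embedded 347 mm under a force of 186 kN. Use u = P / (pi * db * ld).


u = P / (pi * db * ld)
= 186 * 1000 / (pi * 32 * 347)
= 5.332 MPa

5.332


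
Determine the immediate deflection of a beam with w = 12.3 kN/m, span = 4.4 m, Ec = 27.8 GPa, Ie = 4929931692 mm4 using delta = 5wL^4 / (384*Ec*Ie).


Convert: L = 4.4 m = 4400 mm, Ec = 27.8 GPa = 27800 MPa
delta = 5 * 12.3 * 4400^4 / (384 * 27800 * 4929931692)
= 0.44 mm

0.44


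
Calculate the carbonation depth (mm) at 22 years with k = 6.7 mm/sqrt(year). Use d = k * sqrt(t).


depth = k * sqrt(t)
= 6.7 * sqrt(22)
= 31.43 mm

31.43


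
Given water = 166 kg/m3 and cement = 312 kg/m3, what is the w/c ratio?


w/c = water / cement
w/c = 166 / 312 = 0.532

0.532


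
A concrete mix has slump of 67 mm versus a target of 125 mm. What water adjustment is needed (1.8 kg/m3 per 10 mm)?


Difference = 125 - 67 = 58 mm
Water adjustment = 58 * 1.8 / 10 = 10.4 kg/m3

10.4


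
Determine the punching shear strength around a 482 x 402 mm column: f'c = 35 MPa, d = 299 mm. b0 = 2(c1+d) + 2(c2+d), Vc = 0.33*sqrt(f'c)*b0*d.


b0 = 2*(482 + 299) + 2*(402 + 299) = 2964 mm
Vc = 0.33 * sqrt(35) * 2964 * 299 / 1000
= 1730.2 kN

1730.2


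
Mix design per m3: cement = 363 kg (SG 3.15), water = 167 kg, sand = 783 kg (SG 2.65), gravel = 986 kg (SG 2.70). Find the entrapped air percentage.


Vol cement = 363 / (3.15 * 1000) = 0.115238 m3
Vol water = 167 / 1000 = 0.167 m3
Vol sand = 783 / (2.65 * 1000) = 0.295472 m3
Vol gravel = 986 / (2.70 * 1000) = 0.365185 m3
Total solid + water volume = 0.942895 m3
Air = (1 - 0.942895) * 100 = 5.71%

5.71


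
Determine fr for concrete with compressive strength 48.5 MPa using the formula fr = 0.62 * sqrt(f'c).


fr = 0.62 * sqrt(48.5)
= 4.318 MPa

4.318


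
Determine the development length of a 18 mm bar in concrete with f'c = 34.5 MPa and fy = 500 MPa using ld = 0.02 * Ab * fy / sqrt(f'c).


Ab = pi * 18^2 / 4 = 254.469 mm2
ld = 0.02 * 254.469 * 500 / sqrt(34.5)
= 433.2 mm

433.2


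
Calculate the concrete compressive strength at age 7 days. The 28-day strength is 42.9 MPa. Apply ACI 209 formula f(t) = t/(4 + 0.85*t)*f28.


f(7) = 7 / (4 + 0.85 * 7) * 42.9
= 7 / 9.95 * 42.9
= 30.18 MPa

30.18


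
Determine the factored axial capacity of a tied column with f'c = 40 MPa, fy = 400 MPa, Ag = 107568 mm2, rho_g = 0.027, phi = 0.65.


Ast = rho * Ag = 0.027 * 107568 = 2904.336 mm2
phi*Pn = 0.65 * 0.80 * (0.85 * 40 * (107568 - 2904.336) + 400 * 2904.336) / 1000
= 2454.56 kN

2454.56


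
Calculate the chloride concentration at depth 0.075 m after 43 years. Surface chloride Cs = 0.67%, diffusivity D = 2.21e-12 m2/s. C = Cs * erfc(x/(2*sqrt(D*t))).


t_seconds = 43 * 365.25 * 24 * 3600 = 1356976800.0 s
arg = 0.075 / (2 * sqrt(2.21e-12 * 1356976800.0))
= 0.6848
erfc(0.6848) = 0.3328
C = 0.67 * 0.3328 = 0.223%

0.223


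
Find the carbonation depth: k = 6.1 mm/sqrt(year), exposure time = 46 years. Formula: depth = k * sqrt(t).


depth = k * sqrt(t)
= 6.1 * sqrt(46)
= 41.37 mm

41.37


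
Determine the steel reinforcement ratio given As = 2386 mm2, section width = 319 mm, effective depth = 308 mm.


rho = As / (b * d)
= 2386 / (319 * 308)
= 0.0243

0.0243


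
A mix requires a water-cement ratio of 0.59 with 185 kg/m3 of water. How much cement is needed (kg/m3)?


Cement = water / (w/c)
= 185 / 0.59
= 313.6 kg/m3

313.6


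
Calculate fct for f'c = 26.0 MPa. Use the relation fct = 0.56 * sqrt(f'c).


fct = 0.56 * sqrt(26.0)
= 0.56 * 5.099
= 2.855 MPa

2.855


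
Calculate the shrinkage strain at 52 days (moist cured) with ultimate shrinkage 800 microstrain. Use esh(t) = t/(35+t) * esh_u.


esh(52) = 52 / (35 + 52) * 800
= 52 / 87 * 800
= 478.2 microstrain

478.2


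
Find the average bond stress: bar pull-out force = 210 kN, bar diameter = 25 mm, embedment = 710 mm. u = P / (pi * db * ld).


u = P / (pi * db * ld)
= 210 * 1000 / (pi * 25 * 710)
= 3.766 MPa

3.766


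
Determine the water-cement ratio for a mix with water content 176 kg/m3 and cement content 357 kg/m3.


w/c = water / cement
w/c = 176 / 357 = 0.493

0.493


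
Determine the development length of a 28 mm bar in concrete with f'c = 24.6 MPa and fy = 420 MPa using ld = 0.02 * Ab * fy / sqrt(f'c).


Ab = pi * 28^2 / 4 = 615.752 mm2
ld = 0.02 * 615.752 * 420 / sqrt(24.6)
= 1042.8 mm

1042.8


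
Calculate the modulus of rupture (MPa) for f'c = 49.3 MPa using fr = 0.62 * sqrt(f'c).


fr = 0.62 * sqrt(49.3)
= 4.353 MPa

4.353


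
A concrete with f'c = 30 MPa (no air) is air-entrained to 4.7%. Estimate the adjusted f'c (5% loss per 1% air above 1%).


Strength loss = (4.7 - 1) * 5 = 18.5%
f'c = 30 * (1 - 18.5/100)
= 24.45 MPa

24.45


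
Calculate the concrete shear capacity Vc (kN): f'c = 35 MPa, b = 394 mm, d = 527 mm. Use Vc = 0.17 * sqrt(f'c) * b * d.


Vc = 0.17 * sqrt(35) * 394 * 527 / 1000
= 208.83 kN

208.83


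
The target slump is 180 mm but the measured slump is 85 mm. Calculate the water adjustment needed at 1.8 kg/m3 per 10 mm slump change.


Difference = 180 - 85 = 95 mm
Water adjustment = 95 * 1.8 / 10 = 17.1 kg/m3

17.1


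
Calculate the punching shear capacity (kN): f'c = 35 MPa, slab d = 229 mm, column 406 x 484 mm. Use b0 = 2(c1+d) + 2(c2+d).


b0 = 2*(406 + 229) + 2*(484 + 229) = 2696 mm
Vc = 0.33 * sqrt(35) * 2696 * 229 / 1000
= 1205.32 kN

1205.32


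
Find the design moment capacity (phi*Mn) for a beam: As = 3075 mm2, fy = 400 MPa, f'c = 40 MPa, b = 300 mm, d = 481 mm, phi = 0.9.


a = As * fy / (0.85 * f'c * b)
= 3075 * 400 / (0.85 * 40 * 300)
= 120.5882 mm
Mn = As * fy * (d - a/2) / 10^6
= 517.4682 kN-m
phi*Mn = 0.9 * 517.4682 = 465.72 kN-m

465.72


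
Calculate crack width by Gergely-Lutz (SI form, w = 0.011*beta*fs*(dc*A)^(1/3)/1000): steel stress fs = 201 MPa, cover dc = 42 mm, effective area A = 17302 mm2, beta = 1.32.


w = 0.011 * beta * fs * (dc * A)^(1/3) / 1000
= 0.011 * 1.32 * 201 * (42 * 17302)^(1/3) / 1000
= 0.262 mm

0.262


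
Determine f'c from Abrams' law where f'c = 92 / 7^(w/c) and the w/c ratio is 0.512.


f'c = 92 / 7^0.512
= 92 / 2.708
= 33.97 MPa

33.97


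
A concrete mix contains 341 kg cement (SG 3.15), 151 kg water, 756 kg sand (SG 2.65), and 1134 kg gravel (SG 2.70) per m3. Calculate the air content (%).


Vol cement = 341 / (3.15 * 1000) = 0.108254 m3
Vol water = 151 / 1000 = 0.151 m3
Vol sand = 756 / (2.65 * 1000) = 0.285283 m3
Vol gravel = 1134 / (2.70 * 1000) = 0.42 m3
Total solid + water volume = 0.964537 m3
Air = (1 - 0.964537) * 100 = 3.55%

3.55


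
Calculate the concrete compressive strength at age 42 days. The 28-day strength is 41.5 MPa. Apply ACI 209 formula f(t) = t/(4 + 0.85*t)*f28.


f(42) = 42 / (4 + 0.85 * 42) * 41.5
= 42 / 39.7 * 41.5
= 43.9 MPa

43.9


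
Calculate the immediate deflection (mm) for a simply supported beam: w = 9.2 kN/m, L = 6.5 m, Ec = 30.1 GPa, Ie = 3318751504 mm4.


Convert: L = 6.5 m = 6500 mm, Ec = 30.1 GPa = 30100 MPa
delta = 5 * 9.2 * 6500^4 / (384 * 30100 * 3318751504)
= 2.14 mm

2.14


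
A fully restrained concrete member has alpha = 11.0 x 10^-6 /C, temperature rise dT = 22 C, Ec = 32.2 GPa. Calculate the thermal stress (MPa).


sigma = alpha * dT * Ec
= 11.0e-6 * 22 * 32.2 * 1000
= 7.792 MPa

7.792


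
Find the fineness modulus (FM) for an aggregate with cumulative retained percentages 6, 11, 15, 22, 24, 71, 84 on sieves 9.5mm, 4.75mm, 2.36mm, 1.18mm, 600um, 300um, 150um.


FM = sum(cumulative % retained) / 100
= 233 / 100
= 2.33

2.33


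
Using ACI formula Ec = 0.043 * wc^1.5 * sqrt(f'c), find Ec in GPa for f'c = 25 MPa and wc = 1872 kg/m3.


Ec = 0.043 * 1872^1.5 * sqrt(25) / 1000
= 17.41 GPa

17.41


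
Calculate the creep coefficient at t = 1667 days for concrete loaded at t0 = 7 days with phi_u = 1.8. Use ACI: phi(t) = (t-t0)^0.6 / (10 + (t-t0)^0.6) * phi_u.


dt = 1667 - 7 = 1660
phi = 1660^0.6 / (10 + 1660^0.6) * 1.8
= 1.612

1.612


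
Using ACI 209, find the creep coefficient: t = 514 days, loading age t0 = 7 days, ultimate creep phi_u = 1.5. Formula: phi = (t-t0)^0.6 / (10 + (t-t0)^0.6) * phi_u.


dt = 514 - 7 = 507
phi = 507^0.6 / (10 + 507^0.6) * 1.5
= 1.211

1.211


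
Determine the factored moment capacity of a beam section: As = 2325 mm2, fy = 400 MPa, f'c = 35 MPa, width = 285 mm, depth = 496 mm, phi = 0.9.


a = As * fy / (0.85 * f'c * b)
= 2325 * 400 / (0.85 * 35 * 285)
= 109.686 mm
Mn = As * fy * (d - a/2) / 10^6
= 410.276 kN-m
phi*Mn = 0.9 * 410.276 = 369.25 kN-m

369.25


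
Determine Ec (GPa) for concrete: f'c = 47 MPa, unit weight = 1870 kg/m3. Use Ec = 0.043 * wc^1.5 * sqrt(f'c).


Ec = 0.043 * 1870^1.5 * sqrt(47) / 1000
= 23.84 GPa

23.84


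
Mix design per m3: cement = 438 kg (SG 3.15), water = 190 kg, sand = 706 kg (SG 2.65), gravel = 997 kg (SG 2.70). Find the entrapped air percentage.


Vol cement = 438 / (3.15 * 1000) = 0.139048 m3
Vol water = 190 / 1000 = 0.19 m3
Vol sand = 706 / (2.65 * 1000) = 0.266415 m3
Vol gravel = 997 / (2.70 * 1000) = 0.369259 m3
Total solid + water volume = 0.964722 m3
Air = (1 - 0.964722) * 100 = 3.53%

3.53


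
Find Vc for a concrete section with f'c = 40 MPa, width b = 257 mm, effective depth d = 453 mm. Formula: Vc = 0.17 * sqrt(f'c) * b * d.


Vc = 0.17 * sqrt(40) * 257 * 453 / 1000
= 125.17 kN

125.17


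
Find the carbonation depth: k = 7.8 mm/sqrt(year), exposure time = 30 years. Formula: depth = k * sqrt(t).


depth = k * sqrt(t)
= 7.8 * sqrt(30)
= 42.72 mm

42.72


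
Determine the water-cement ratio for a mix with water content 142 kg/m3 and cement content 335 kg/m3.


w/c = water / cement
w/c = 142 / 335 = 0.424

0.424


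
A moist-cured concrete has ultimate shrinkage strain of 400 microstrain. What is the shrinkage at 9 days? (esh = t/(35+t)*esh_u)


esh(9) = 9 / (35 + 9) * 400
= 9 / 44 * 400
= 81.8 microstrain

81.8


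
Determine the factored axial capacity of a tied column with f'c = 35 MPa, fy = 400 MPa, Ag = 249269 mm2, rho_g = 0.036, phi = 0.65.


Ast = rho * Ag = 0.036 * 249269 = 8973.684 mm2
phi*Pn = 0.65 * 0.80 * (0.85 * 35 * (249269 - 8973.684) + 400 * 8973.684) / 1000
= 5583.89 kN

5583.89


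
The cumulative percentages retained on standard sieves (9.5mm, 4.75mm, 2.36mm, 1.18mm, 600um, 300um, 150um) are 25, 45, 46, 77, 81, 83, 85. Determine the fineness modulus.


FM = sum(cumulative % retained) / 100
= 442 / 100
= 4.42

4.42


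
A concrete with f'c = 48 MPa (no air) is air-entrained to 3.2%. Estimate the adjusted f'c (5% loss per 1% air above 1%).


Strength loss = (3.2 - 1) * 5 = 11.0%
f'c = 48 * (1 - 11.0/100)
= 42.72 MPa

42.72


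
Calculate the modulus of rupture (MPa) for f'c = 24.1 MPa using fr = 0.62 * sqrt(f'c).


fr = 0.62 * sqrt(24.1)
= 3.044 MPa

3.044


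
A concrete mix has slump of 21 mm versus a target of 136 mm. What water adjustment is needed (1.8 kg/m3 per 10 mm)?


Difference = 136 - 21 = 115 mm
Water adjustment = 115 * 1.8 / 10 = 20.7 kg/m3

20.7


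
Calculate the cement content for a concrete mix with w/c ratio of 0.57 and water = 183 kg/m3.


Cement = water / (w/c)
= 183 / 0.57
= 321.1 kg/m3

321.1


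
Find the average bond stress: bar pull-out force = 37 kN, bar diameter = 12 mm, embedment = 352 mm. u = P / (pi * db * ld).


u = P / (pi * db * ld)
= 37 * 1000 / (pi * 12 * 352)
= 2.788 MPa

2.788


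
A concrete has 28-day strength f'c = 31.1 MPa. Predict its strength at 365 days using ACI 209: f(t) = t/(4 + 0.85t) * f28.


f(365) = 365 / (4 + 0.85 * 365) * 31.1
= 365 / 314.25 * 31.1
= 36.12 MPa

36.12


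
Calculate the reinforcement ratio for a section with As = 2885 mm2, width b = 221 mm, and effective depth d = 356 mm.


rho = As / (b * d)
= 2885 / (221 * 356)
= 0.0367

0.0367


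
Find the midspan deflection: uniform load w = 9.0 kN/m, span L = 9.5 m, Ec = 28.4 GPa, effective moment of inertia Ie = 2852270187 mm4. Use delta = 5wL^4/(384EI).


Convert: L = 9.5 m = 9500 mm, Ec = 28.4 GPa = 28400 MPa
delta = 5 * 9.0 * 9500^4 / (384 * 28400 * 2852270187)
= 11.78 mm

11.78


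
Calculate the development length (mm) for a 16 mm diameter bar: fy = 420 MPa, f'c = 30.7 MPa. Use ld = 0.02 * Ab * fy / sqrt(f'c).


Ab = pi * 16^2 / 4 = 201.062 mm2
ld = 0.02 * 201.062 * 420 / sqrt(30.7)
= 304.8 mm

304.8


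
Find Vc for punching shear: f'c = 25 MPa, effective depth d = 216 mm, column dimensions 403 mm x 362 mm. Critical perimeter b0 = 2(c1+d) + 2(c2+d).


b0 = 2*(403 + 216) + 2*(362 + 216) = 2394 mm
Vc = 0.33 * sqrt(25) * 2394 * 216 / 1000
= 853.22 kN

853.22


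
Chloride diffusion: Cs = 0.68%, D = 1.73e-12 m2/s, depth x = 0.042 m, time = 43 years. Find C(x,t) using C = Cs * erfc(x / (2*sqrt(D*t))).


t_seconds = 43 * 365.25 * 24 * 3600 = 1356976800.0 s
arg = 0.042 / (2 * sqrt(1.73e-12 * 1356976800.0))
= 0.4334
erfc(0.4334) = 0.5399
C = 0.68 * 0.5399 = 0.3671%

0.3671


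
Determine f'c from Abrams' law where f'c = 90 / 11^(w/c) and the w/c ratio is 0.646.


f'c = 90 / 11^0.646
= 90 / 4.707
= 19.12 MPa

19.12


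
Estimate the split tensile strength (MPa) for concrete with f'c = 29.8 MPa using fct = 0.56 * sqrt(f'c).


fct = 0.56 * sqrt(29.8)
= 0.56 * 5.459
= 3.057 MPa

3.057


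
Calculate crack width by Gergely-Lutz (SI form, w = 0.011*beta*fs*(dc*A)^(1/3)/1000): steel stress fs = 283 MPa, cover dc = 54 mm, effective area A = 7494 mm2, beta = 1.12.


w = 0.011 * beta * fs * (dc * A)^(1/3) / 1000
= 0.011 * 1.12 * 283 * (54 * 7494)^(1/3) / 1000
= 0.258 mm

0.258


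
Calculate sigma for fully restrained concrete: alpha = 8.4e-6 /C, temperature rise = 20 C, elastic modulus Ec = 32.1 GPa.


sigma = alpha * dT * Ec
= 8.4e-6 * 20 * 32.1 * 1000
= 5.393 MPa

5.393


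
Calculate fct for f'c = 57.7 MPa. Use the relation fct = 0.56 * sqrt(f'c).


fct = 0.56 * sqrt(57.7)
= 0.56 * 7.596
= 4.254 MPa

4.254


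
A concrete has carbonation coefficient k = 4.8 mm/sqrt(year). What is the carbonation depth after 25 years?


depth = k * sqrt(t)
= 4.8 * sqrt(25)
= 24.0 mm

24.0


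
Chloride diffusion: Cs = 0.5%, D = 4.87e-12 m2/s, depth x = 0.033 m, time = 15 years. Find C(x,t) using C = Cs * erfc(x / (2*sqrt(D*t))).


t_seconds = 15 * 365.25 * 24 * 3600 = 473364000.0 s
arg = 0.033 / (2 * sqrt(4.87e-12 * 473364000.0))
= 0.3437
erfc(0.3437) = 0.627
C = 0.5 * 0.627 = 0.3135%

0.3135


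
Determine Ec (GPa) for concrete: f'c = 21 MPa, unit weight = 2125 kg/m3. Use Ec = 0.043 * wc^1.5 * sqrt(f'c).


Ec = 0.043 * 2125^1.5 * sqrt(21) / 1000
= 19.3 GPa

19.3


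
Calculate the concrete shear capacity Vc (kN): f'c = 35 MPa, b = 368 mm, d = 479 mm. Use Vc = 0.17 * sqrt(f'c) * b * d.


Vc = 0.17 * sqrt(35) * 368 * 479 / 1000
= 177.28 kN

177.28


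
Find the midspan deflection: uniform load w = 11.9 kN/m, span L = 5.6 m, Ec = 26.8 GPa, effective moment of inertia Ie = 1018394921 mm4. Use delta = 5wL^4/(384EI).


Convert: L = 5.6 m = 5600 mm, Ec = 26.8 GPa = 26800 MPa
delta = 5 * 11.9 * 5600^4 / (384 * 26800 * 1018394921)
= 5.58 mm

5.58


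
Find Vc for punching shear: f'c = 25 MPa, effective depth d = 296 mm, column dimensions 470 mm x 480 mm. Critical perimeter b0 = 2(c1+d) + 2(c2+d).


b0 = 2*(470 + 296) + 2*(480 + 296) = 3084 mm
Vc = 0.33 * sqrt(25) * 3084 * 296 / 1000
= 1506.23 kN

1506.23


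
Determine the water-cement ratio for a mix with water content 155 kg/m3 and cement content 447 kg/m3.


w/c = water / cement
w/c = 155 / 447 = 0.347

0.347


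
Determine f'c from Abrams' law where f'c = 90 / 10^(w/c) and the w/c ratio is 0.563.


f'c = 90 / 10^0.563
= 90 / 3.656
= 24.62 MPa

24.62


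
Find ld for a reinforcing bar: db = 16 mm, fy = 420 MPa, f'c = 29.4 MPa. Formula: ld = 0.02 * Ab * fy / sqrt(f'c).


Ab = pi * 16^2 / 4 = 201.062 mm2
ld = 0.02 * 201.062 * 420 / sqrt(29.4)
= 311.5 mm

311.5


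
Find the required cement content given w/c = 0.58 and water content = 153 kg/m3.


Cement = water / (w/c)
= 153 / 0.58
= 263.8 kg/m3

263.8


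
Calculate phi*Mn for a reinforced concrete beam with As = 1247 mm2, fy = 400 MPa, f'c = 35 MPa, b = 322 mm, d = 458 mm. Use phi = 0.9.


a = As * fy / (0.85 * f'c * b)
= 1247 * 400 / (0.85 * 35 * 322)
= 52.0695 mm
Mn = As * fy * (d - a/2) / 10^6
= 215.4643 kN-m
phi*Mn = 0.9 * 215.4643 = 193.92 kN-m

193.92


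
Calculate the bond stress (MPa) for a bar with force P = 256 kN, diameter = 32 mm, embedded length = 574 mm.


u = P / (pi * db * ld)
= 256 * 1000 / (pi * 32 * 574)
= 4.436 MPa

4.436


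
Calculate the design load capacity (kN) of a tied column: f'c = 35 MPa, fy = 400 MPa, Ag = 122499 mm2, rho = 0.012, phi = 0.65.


Ast = rho * Ag = 0.012 * 122499 = 1469.988 mm2
phi*Pn = 0.65 * 0.80 * (0.85 * 35 * (122499 - 1469.988) + 400 * 1469.988) / 1000
= 2178.08 kN

2178.08


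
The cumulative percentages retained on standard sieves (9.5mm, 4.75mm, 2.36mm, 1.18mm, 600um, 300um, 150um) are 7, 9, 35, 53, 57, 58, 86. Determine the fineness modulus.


FM = sum(cumulative % retained) / 100
= 305 / 100
= 3.05

3.05


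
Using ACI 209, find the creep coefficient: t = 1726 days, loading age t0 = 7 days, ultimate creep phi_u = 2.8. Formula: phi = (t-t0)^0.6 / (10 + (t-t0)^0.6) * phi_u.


dt = 1726 - 7 = 1719
phi = 1719^0.6 / (10 + 1719^0.6) * 2.8
= 2.512

2.512


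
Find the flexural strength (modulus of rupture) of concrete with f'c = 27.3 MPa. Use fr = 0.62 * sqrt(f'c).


fr = 0.62 * sqrt(27.3)
= 3.239 MPa

3.239


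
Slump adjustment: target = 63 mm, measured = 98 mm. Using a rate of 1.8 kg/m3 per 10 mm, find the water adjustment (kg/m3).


Difference = 63 - 98 = -35 mm
Water adjustment = -35 * 1.8 / 10 = -6.3 kg/m3

-6.3


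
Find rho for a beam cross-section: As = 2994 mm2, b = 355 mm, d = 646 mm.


rho = As / (b * d)
= 2994 / (355 * 646)
= 0.0131

0.0131


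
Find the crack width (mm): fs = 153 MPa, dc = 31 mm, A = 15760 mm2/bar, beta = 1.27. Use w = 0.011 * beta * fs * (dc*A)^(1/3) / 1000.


w = 0.011 * beta * fs * (dc * A)^(1/3) / 1000
= 0.011 * 1.27 * 153 * (31 * 15760)^(1/3) / 1000
= 0.168 mm

0.168


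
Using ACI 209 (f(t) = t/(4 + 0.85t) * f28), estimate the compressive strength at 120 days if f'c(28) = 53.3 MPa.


f(120) = 120 / (4 + 0.85 * 120) * 53.3
= 120 / 106.0 * 53.3
= 60.34 MPa

60.34


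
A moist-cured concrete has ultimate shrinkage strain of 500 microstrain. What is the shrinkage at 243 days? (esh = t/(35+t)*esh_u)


esh(243) = 243 / (35 + 243) * 500
= 243 / 278 * 500
= 437.1 microstrain

437.1


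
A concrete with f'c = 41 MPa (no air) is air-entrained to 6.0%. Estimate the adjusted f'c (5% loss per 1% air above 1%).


Strength loss = (6.0 - 1) * 5 = 25.0%
f'c = 41 * (1 - 25.0/100)
= 30.75 MPa

30.75


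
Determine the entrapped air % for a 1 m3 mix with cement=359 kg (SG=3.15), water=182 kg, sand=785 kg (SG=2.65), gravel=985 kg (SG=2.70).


Vol cement = 359 / (3.15 * 1000) = 0.113968 m3
Vol water = 182 / 1000 = 0.182 m3
Vol sand = 785 / (2.65 * 1000) = 0.296226 m3
Vol gravel = 985 / (2.70 * 1000) = 0.364815 m3
Total solid + water volume = 0.957009 m3
Air = (1 - 0.957009) * 100 = 4.3%

4.3


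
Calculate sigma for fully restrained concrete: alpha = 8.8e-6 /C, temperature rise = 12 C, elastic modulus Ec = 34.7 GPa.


sigma = alpha * dT * Ec
= 8.8e-6 * 12 * 34.7 * 1000
= 3.664 MPa

3.664


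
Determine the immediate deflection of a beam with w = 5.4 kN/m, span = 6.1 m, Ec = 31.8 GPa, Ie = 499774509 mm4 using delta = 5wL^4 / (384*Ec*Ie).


Convert: L = 6.1 m = 6100 mm, Ec = 31.8 GPa = 31800 MPa
delta = 5 * 5.4 * 6100^4 / (384 * 31800 * 499774509)
= 6.13 mm

6.13


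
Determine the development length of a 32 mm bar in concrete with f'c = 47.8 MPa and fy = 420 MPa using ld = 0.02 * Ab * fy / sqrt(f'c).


Ab = pi * 32^2 / 4 = 804.248 mm2
ld = 0.02 * 804.248 * 420 / sqrt(47.8)
= 977.1 mm

977.1


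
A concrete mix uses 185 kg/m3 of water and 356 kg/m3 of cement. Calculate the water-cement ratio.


w/c = water / cement
w/c = 185 / 356 = 0.52

0.52


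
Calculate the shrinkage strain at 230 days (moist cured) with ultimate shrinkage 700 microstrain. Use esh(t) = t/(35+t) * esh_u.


esh(230) = 230 / (35 + 230) * 700
= 230 / 265 * 700
= 607.5 microstrain

607.5


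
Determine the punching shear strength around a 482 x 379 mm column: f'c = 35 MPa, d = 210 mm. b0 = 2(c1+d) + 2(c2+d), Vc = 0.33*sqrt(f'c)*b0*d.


b0 = 2*(482 + 210) + 2*(379 + 210) = 2562 mm
Vc = 0.33 * sqrt(35) * 2562 * 210 / 1000
= 1050.38 kN

1050.38


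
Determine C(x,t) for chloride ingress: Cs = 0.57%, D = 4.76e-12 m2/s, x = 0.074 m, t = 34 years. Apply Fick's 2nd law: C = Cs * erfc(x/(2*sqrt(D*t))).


t_seconds = 34 * 365.25 * 24 * 3600 = 1072958400.0 s
arg = 0.074 / (2 * sqrt(4.76e-12 * 1072958400.0))
= 0.5177
erfc(0.5177) = 0.4641
C = 0.57 * 0.4641 = 0.2645%

0.2645


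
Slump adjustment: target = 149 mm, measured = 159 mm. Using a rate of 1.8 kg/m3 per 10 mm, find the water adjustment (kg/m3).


Difference = 149 - 159 = -10 mm
Water adjustment = -10 * 1.8 / 10 = -1.8 kg/m3

-1.8


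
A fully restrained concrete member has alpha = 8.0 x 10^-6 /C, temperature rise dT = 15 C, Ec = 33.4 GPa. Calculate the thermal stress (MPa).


sigma = alpha * dT * Ec
= 8.0e-6 * 15 * 33.4 * 1000
= 4.008 MPa

4.008


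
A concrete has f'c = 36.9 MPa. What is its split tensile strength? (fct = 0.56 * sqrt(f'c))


fct = 0.56 * sqrt(36.9)
= 0.56 * 6.075
= 3.402 MPa

3.402


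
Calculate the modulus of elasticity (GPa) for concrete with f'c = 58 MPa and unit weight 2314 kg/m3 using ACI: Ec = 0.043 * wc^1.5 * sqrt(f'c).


Ec = 0.043 * 2314^1.5 * sqrt(58) / 1000
= 36.45 GPa

36.45


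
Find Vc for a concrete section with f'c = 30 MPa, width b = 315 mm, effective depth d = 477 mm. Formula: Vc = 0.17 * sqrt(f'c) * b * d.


Vc = 0.17 * sqrt(30) * 315 * 477 / 1000
= 139.91 kN

139.91


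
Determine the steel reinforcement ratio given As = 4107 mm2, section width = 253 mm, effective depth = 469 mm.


rho = As / (b * d)
= 4107 / (253 * 469)
= 0.0346

0.0346


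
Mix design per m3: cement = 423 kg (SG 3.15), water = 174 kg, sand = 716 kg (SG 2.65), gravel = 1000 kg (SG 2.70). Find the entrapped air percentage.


Vol cement = 423 / (3.15 * 1000) = 0.134286 m3
Vol water = 174 / 1000 = 0.174 m3
Vol sand = 716 / (2.65 * 1000) = 0.270189 m3
Vol gravel = 1000 / (2.70 * 1000) = 0.37037 m3
Total solid + water volume = 0.948845 m3
Air = (1 - 0.948845) * 100 = 5.12%

5.12


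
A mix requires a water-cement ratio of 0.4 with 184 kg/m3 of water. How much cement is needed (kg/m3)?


Cement = water / (w/c)
= 184 / 0.4
= 460.0 kg/m3

460.0


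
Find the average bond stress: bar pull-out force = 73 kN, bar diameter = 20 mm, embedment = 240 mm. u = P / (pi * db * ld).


u = P / (pi * db * ld)
= 73 * 1000 / (pi * 20 * 240)
= 4.841 MPa

4.841


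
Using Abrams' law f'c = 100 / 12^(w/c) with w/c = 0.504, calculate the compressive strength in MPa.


f'c = 100 / 12^0.504
= 100 / 3.499
= 28.58 MPa

28.58


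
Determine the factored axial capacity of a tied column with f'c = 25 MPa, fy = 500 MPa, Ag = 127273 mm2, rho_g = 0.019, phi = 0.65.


Ast = rho * Ag = 0.019 * 127273 = 2418.187 mm2
phi*Pn = 0.65 * 0.80 * (0.85 * 25 * (127273 - 2418.187) + 500 * 2418.187) / 1000
= 2008.37 kN

2008.37


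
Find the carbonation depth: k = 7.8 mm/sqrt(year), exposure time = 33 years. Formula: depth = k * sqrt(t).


depth = k * sqrt(t)
= 7.8 * sqrt(33)
= 44.81 mm

44.81


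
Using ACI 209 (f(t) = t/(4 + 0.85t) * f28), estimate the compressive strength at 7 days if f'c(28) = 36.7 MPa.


f(7) = 7 / (4 + 0.85 * 7) * 36.7
= 7 / 9.95 * 36.7
= 25.82 MPa

25.82
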